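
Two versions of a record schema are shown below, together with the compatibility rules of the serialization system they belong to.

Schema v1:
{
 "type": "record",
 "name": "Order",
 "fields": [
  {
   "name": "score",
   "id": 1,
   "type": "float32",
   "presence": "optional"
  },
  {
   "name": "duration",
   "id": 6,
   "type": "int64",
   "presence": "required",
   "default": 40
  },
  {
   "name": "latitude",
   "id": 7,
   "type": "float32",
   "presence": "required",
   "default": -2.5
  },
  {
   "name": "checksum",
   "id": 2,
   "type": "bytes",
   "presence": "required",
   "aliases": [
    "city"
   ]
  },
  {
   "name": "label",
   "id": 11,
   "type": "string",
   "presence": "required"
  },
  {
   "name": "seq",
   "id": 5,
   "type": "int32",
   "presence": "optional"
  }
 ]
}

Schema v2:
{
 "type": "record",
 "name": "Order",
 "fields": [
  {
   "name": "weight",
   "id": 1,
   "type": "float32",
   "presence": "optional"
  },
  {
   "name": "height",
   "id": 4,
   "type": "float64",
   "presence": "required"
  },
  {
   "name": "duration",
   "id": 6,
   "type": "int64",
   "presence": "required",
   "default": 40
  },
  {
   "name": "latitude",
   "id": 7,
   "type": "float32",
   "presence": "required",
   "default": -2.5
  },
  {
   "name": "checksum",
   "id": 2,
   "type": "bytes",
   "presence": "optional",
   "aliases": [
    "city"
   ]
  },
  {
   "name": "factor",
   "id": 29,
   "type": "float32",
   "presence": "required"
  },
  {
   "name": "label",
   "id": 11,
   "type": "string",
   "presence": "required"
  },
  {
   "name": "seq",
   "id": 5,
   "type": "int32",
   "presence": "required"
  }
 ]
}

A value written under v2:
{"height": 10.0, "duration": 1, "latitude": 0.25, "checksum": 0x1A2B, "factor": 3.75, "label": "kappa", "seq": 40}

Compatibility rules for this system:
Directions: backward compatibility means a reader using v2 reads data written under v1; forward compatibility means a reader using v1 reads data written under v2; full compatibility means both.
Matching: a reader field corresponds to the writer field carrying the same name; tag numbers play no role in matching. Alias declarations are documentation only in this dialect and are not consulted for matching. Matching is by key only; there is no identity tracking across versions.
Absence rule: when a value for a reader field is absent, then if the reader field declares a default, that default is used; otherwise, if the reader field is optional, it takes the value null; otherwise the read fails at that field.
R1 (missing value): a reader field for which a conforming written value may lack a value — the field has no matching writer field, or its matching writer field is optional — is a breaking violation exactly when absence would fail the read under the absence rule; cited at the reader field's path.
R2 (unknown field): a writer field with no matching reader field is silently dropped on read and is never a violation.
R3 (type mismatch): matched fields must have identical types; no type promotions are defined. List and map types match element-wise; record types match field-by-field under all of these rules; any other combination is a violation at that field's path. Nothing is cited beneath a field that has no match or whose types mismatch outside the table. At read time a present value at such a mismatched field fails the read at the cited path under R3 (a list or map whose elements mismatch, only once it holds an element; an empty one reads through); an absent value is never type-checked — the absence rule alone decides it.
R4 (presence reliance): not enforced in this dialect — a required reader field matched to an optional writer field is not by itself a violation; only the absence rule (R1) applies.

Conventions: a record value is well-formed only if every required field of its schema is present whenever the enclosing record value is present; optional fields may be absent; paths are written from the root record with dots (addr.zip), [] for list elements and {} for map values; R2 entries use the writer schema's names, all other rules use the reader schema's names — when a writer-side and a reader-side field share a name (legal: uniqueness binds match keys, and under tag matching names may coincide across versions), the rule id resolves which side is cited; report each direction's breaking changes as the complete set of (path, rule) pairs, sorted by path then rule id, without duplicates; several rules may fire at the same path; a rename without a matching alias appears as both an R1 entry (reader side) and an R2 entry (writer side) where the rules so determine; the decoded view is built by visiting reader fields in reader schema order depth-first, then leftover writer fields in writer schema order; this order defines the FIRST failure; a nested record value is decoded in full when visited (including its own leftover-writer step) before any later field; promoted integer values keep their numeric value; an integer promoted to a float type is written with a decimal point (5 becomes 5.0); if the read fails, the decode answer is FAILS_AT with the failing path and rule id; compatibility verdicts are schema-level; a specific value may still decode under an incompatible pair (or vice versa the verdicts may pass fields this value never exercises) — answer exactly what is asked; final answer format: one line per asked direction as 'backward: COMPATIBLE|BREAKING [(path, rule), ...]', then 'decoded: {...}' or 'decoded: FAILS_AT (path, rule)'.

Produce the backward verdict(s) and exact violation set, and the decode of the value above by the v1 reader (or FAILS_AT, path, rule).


backward: BREAKING [(factor, R1), (height, R1), (seq, R1)]; decoded: {"score": null, "duration": 1, "latitude": 0.25, "checksum": 0x1A2B, "label": "kappa", "seq": 40}

the writer's type comes first in each Order pair
checking backward for Order: reader v2 against writer v1:
  weight has no writer counterpart
  height has no writer counterpart
  writer required, int64 -> int64: reader duration maps from writer duration
  writer required, float32 -> float32: reader latitude maps from writer latitude
  writer required, bytes -> bytes: reader checksum maps from writer checksum
  factor has no writer counterpart
  writer required, string -> string: reader label maps from writer label
  writer optional, int32 -> int32: reader seq maps from writer seq
  leftover writer field: score
  rule R1 violated at factor
  rule R1 violated at height
  rule R1 violated at seq
  backward on Order therefore BREAKING (3)
migrating the Order value to v1:
  score := null (not supplied -> null)
  duration := 1
  latitude := 0.25
  checksum := 0x1A2B
  label := "kappa"
  seq := 40
  writer height: unmatched, discarded
  writer factor: unmatched, discarded
  => decoded: {"score": null, "duration": 1, "latitude": 0.25, "checksum": 0x1A2B, "label": "kappa", "seq": 40}
diffs on Order not affecting the asked answer:
  renamed field score to weight in record Order -> inert for the asked Order verdict: nothing fires
  field checksum in record Order: required changed to optional -> fires only in the forward direction of Order, which is not asked here


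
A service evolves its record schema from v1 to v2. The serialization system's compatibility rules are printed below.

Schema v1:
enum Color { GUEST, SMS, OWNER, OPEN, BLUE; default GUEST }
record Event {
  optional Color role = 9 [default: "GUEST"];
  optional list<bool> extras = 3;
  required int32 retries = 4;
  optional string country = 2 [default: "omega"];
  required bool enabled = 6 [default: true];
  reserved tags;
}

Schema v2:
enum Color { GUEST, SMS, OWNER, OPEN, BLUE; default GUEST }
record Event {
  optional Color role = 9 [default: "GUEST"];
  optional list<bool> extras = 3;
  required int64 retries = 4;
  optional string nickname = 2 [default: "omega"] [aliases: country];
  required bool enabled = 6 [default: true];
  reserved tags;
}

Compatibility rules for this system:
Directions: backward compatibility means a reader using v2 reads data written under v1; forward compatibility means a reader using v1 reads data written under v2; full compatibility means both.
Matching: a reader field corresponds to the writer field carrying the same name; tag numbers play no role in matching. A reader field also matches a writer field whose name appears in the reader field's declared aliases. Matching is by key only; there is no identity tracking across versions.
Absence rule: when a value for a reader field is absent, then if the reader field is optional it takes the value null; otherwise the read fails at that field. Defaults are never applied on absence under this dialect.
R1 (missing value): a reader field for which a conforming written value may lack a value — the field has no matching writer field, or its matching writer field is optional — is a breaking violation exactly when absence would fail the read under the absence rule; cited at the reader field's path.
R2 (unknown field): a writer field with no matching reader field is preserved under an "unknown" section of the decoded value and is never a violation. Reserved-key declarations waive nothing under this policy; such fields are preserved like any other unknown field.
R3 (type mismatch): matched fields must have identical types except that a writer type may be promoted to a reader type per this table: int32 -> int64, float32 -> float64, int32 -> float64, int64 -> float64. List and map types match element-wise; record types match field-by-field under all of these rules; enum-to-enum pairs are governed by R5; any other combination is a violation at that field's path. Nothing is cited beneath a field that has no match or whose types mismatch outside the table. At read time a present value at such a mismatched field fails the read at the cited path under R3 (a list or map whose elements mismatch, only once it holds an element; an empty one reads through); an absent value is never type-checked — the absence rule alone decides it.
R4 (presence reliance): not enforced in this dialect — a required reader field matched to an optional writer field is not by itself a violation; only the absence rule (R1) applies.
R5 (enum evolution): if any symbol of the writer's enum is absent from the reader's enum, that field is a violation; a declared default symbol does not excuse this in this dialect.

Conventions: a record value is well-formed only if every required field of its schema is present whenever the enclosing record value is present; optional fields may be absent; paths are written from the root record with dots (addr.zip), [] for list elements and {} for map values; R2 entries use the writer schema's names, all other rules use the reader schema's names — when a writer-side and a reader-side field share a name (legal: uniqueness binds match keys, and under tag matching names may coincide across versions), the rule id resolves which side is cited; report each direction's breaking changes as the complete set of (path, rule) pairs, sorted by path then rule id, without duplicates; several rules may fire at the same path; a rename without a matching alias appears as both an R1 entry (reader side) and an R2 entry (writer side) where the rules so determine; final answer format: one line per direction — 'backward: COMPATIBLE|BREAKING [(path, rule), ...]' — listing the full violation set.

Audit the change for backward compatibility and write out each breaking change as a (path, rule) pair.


the writer's type comes first in each Event pair
backward on Event — v2 reading data written by v1:
  role: Color -> Color, writer optional; from role
  extras: list<bool> -> list<bool>, writer optional; from extras
  retries: int32 -> int64, writer required; from retries
  nickname: string -> string, writer optional; from country
  enabled: bool -> bool, writer required; from enabled
  => backward verdict for Event: COMPATIBLE, no violations
checking off the Event differences that do not matter here:
  renamed field country to nickname in record Event (alias country declared on the renamed field) -> no rule fires on it in Event's dialect; the asked verdict holds
  field retries in record Event: type int32 changed to int64 -> affects forward compatibility only, which is not asked

backward: COMPATIBLE []


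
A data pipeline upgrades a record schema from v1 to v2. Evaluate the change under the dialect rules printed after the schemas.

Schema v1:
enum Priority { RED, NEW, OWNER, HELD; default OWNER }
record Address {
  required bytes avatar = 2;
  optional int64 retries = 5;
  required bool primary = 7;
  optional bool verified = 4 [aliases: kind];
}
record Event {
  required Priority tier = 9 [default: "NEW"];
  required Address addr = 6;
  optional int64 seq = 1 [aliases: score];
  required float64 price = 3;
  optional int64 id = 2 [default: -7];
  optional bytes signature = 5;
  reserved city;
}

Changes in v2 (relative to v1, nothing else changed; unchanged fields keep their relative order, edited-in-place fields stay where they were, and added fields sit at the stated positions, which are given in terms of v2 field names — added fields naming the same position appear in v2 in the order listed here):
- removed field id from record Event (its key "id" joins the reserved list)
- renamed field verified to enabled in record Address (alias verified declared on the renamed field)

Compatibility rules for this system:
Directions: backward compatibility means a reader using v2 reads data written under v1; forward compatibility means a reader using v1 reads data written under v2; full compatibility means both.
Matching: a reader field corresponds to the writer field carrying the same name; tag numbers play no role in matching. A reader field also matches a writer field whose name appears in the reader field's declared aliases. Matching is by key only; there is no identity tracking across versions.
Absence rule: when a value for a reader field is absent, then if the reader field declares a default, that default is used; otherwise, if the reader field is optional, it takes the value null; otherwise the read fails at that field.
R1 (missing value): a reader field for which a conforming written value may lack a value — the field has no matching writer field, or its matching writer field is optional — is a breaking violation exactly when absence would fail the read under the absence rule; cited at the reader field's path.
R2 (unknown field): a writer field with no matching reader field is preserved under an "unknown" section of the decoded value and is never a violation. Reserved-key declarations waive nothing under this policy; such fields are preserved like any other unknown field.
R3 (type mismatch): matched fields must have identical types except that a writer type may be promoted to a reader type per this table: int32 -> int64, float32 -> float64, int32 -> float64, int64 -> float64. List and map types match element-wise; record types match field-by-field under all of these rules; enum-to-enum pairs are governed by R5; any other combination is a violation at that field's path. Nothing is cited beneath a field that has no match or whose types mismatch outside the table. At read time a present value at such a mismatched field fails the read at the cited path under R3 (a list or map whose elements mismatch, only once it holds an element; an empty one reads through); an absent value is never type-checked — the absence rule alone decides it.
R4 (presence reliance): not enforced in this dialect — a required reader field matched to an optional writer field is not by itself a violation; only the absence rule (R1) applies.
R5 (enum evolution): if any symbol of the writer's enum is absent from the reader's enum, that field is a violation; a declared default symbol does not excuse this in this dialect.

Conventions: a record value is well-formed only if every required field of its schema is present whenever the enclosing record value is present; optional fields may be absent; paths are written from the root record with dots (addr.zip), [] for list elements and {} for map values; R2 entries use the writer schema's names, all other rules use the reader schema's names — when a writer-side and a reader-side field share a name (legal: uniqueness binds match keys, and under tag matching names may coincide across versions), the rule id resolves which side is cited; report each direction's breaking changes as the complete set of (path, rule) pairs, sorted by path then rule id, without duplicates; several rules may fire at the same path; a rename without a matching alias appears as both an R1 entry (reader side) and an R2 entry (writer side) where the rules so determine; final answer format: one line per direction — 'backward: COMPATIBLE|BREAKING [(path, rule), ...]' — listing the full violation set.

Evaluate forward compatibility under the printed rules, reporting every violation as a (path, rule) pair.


arrows below run writer -> reader for Event
forward pass over Event, reader schema v1, writer schema v2:
  tier: paired with writer tier (Priority -> Priority; writer required)
  addr: paired with writer addr (Address -> Address; writer required)
  seq: paired with writer seq (int64 -> int64; writer optional)
  price: paired with writer price (float64 -> float64; writer required)
  id has no writer counterpart
  signature: paired with writer signature (bytes -> bytes; writer optional)
  addr.avatar: paired with writer addr.avatar (bytes -> bytes; writer required)
  addr.retries: paired with writer addr.retries (int64 -> int64; writer optional)
  addr.primary: paired with writer addr.primary (bool -> bool; writer required)
  addr.verified has no writer counterpart
  writer addr.enabled: unknown to reader
  nothing fires on Event: forward is COMPATIBLE
checking off the Event differences that do not matter here:
  removed field id from record Event (its key "id" joins the reserved list) -> fires no rule on Event, leaving the asked answer as it is
  renamed field verified to enabled in record Address (alias verified declared on the renamed field) -> fires no rule on Event, leaving the asked answer as it is

forward: COMPATIBLE []


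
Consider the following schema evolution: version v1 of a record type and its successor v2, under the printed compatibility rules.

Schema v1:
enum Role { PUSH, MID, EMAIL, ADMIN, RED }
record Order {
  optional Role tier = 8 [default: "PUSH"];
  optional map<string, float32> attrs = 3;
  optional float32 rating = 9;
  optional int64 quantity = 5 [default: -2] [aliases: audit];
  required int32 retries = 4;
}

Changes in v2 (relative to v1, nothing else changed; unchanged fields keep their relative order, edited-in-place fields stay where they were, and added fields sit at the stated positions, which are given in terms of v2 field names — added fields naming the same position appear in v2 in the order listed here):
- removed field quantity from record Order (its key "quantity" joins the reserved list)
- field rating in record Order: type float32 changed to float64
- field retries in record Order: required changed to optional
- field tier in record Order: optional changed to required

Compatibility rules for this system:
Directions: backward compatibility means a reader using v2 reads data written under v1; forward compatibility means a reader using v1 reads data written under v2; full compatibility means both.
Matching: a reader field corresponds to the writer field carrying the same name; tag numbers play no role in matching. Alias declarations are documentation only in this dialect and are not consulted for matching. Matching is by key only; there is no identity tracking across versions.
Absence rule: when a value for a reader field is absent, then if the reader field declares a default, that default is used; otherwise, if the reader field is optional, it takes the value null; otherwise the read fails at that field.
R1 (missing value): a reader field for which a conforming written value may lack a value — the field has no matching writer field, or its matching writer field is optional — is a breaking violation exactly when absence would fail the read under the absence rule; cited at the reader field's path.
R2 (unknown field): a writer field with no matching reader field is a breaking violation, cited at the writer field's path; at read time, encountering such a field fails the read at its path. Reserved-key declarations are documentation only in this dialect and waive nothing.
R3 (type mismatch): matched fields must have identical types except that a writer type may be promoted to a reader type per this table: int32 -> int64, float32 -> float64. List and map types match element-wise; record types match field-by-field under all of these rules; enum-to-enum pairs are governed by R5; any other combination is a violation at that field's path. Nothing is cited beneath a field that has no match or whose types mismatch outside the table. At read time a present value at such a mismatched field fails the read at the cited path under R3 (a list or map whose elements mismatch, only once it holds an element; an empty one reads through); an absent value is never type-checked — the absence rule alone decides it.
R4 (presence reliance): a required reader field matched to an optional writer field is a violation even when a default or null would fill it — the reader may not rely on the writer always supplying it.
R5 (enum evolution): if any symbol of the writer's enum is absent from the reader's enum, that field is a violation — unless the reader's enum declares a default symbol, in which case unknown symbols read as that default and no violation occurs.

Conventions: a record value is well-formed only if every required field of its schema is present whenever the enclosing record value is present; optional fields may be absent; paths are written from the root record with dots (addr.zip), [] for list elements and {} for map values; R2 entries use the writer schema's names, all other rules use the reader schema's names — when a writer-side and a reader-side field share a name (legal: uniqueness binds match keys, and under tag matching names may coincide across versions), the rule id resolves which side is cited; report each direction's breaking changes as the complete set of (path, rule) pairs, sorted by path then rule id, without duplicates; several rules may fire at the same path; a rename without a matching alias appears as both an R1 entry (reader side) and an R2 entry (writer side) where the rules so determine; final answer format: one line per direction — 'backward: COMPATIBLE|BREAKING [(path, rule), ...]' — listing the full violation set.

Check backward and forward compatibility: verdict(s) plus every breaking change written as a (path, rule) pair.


in Order below, arrows point writer -> reader
checking backward for Order: reader v2 against writer v1:
  Role -> Role, writer optional: tier aligns to tier
  map<string, float32> -> map<string, float32>, writer optional: attrs aligns to attrs
  float32 -> float64, writer optional: rating aligns to rating
  int32 -> int32, writer required: retries aligns to retries
  writer quantity: unknown to reader
  violation R2 at quantity
  violation R4 at tier
  => backward: BREAKING (2)
checking forward for Order: reader v1 against writer v2:
  Role -> Role, writer required: tier aligns to tier
  map<string, float32> -> map<string, float32>, writer optional: attrs aligns to attrs
  float64 -> float32, writer optional: rating aligns to rating
  no writer field matches reader quantity
  int32 -> int32, writer optional: retries aligns to retries
  violation R3 at rating
  violation R1 at retries
  violation R4 at retries
  => forward: BREAKING (3)

backward: BREAKING [(quantity, R2), (tier, R4)]; forward: BREAKING [(rating, R3), (retries, R1), (retries, R4)]


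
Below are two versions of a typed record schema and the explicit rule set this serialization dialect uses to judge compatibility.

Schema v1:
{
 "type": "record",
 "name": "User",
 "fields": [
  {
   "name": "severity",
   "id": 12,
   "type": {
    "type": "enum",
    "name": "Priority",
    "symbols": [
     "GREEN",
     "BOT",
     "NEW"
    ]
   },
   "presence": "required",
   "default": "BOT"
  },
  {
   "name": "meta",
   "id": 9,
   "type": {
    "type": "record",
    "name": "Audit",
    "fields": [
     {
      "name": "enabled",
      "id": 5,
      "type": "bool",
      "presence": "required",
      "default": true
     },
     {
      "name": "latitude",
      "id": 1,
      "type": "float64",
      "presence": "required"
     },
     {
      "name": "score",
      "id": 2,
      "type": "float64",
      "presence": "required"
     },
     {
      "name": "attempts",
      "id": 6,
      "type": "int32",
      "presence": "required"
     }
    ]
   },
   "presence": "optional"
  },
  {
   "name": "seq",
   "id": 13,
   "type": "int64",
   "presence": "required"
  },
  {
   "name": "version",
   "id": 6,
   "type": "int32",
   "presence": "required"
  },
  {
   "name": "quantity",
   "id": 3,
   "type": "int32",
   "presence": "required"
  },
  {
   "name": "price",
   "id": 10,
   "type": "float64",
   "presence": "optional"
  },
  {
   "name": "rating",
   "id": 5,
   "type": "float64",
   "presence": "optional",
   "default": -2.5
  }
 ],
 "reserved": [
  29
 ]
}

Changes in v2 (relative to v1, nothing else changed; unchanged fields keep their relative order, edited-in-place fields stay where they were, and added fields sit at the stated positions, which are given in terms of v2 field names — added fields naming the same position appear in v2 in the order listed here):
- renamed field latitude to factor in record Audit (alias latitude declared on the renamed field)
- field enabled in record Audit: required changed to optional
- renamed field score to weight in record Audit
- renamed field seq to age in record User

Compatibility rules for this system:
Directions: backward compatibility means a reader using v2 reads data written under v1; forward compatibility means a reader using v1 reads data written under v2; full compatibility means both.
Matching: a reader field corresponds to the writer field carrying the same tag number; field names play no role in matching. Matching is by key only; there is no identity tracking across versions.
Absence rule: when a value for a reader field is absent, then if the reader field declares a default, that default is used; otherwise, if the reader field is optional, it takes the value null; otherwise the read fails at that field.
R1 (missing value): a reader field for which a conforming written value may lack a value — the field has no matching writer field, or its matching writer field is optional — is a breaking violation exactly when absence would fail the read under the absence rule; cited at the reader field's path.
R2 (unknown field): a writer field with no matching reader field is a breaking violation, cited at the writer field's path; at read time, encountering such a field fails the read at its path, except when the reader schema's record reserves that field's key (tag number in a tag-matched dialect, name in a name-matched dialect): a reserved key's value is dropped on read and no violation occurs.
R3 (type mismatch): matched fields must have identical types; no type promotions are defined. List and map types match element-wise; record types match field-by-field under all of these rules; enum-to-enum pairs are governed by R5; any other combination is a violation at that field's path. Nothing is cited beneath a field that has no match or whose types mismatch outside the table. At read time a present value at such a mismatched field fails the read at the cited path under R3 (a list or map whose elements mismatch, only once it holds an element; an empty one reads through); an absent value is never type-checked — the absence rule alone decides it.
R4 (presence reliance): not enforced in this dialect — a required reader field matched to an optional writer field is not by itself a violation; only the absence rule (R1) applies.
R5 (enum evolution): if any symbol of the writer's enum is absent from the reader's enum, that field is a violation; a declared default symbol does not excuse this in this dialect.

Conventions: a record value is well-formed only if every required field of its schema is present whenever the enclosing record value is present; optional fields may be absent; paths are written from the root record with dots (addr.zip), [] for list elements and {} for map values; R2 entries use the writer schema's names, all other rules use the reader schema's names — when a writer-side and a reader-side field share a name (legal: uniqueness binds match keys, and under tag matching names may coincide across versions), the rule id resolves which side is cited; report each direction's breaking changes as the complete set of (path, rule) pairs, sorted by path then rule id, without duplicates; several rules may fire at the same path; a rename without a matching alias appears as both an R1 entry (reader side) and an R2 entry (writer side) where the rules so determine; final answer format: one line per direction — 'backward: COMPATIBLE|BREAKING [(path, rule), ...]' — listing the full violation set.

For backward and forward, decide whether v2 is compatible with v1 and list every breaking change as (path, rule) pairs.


backward: COMPATIBLE []; forward: COMPATIBLE []

arrows below run writer -> reader for User
backward analysis of User with v2 as reader and v1 as writer:
  severity <- severity (Priority -> Priority, writer required)
  meta <- meta (Audit -> Audit, writer optional)
  age <- seq (int64 -> int64, writer required)
  version <- version (int32 -> int32, writer required)
  quantity <- quantity (int32 -> int32, writer required)
  price <- price (float64 -> float64, writer optional)
  rating <- rating (float64 -> float64, writer optional)
  meta.enabled <- meta.enabled (bool -> bool, writer required)
  meta.factor <- meta.latitude (float64 -> float64, writer required)
  meta.weight <- meta.score (float64 -> float64, writer required)
  meta.attempts <- meta.attempts (int32 -> int32, writer required)
  => backward: COMPATIBLE
forward analysis of User with v1 as reader and v2 as writer:
  severity <- severity (Priority -> Priority, writer required)
  meta <- meta (Audit -> Audit, writer optional)
  seq <- age (int64 -> int64, writer required)
  version <- version (int32 -> int32, writer required)
  quantity <- quantity (int32 -> int32, writer required)
  price <- price (float64 -> float64, writer optional)
  rating <- rating (float64 -> float64, writer optional)
  meta.enabled <- meta.enabled (bool -> bool, writer optional)
  meta.latitude <- meta.factor (float64 -> float64, writer required)
  meta.score <- meta.weight (float64 -> float64, writer required)
  meta.attempts <- meta.attempts (int32 -> int32, writer required)
  => forward: COMPATIBLE


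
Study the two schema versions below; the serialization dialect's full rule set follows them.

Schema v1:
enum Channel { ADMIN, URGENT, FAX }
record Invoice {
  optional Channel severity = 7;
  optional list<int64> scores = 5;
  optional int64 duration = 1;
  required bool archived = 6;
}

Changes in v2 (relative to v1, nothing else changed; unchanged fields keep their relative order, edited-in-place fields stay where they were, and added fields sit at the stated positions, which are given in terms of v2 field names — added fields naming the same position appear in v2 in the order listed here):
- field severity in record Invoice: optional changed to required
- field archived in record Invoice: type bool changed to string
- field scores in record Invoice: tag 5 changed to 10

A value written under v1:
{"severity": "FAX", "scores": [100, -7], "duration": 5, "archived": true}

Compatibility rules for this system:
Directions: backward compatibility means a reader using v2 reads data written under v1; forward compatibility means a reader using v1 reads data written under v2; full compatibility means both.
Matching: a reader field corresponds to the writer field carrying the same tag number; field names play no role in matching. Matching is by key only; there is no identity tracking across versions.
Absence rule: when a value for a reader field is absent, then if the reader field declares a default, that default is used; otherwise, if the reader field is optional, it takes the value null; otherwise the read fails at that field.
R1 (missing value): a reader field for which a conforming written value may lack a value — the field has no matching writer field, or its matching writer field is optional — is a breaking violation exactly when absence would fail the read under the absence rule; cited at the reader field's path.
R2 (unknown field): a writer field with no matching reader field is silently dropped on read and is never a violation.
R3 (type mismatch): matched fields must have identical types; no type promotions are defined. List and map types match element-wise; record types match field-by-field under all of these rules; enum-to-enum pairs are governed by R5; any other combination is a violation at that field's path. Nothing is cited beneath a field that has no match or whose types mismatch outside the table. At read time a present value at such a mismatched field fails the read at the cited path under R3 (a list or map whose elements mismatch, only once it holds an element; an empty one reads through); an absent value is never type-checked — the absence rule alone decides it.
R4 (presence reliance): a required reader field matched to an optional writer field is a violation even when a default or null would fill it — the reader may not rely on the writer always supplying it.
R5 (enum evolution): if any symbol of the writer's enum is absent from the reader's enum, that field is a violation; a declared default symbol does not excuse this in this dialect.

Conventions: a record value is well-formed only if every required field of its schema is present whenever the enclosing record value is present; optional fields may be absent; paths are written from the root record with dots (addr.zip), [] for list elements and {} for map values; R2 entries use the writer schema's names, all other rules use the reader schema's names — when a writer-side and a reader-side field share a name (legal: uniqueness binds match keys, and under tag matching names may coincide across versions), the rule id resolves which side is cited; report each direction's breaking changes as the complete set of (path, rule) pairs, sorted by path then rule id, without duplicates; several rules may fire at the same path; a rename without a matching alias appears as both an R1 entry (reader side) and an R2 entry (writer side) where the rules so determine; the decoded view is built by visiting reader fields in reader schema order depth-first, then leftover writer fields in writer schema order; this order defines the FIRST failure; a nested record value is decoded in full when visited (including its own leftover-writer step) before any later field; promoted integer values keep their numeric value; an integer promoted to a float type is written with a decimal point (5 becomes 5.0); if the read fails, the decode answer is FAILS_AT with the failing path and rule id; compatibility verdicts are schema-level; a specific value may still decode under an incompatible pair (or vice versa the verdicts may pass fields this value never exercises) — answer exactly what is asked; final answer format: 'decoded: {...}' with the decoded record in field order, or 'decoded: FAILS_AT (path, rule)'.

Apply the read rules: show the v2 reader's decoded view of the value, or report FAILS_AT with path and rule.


decoded: FAILS_AT (archived, R3)

the writer's type comes first in each Invoice pair
migrating the Invoice value to v2:
  severity := "FAX"
  scores := null (missing; optional => null)
  duration := 5
  read fails at archived under R3
  => FAILS_AT (archived, R3)
checking off the Invoice differences that do not matter here:
  field severity in record Invoice: optional changed to required -> shifts the Invoice verdicts, not this decode
  field scores in record Invoice: tag 5 changed to 10 -> fires no rule on Invoice under this dialect and leaves the result unchanged


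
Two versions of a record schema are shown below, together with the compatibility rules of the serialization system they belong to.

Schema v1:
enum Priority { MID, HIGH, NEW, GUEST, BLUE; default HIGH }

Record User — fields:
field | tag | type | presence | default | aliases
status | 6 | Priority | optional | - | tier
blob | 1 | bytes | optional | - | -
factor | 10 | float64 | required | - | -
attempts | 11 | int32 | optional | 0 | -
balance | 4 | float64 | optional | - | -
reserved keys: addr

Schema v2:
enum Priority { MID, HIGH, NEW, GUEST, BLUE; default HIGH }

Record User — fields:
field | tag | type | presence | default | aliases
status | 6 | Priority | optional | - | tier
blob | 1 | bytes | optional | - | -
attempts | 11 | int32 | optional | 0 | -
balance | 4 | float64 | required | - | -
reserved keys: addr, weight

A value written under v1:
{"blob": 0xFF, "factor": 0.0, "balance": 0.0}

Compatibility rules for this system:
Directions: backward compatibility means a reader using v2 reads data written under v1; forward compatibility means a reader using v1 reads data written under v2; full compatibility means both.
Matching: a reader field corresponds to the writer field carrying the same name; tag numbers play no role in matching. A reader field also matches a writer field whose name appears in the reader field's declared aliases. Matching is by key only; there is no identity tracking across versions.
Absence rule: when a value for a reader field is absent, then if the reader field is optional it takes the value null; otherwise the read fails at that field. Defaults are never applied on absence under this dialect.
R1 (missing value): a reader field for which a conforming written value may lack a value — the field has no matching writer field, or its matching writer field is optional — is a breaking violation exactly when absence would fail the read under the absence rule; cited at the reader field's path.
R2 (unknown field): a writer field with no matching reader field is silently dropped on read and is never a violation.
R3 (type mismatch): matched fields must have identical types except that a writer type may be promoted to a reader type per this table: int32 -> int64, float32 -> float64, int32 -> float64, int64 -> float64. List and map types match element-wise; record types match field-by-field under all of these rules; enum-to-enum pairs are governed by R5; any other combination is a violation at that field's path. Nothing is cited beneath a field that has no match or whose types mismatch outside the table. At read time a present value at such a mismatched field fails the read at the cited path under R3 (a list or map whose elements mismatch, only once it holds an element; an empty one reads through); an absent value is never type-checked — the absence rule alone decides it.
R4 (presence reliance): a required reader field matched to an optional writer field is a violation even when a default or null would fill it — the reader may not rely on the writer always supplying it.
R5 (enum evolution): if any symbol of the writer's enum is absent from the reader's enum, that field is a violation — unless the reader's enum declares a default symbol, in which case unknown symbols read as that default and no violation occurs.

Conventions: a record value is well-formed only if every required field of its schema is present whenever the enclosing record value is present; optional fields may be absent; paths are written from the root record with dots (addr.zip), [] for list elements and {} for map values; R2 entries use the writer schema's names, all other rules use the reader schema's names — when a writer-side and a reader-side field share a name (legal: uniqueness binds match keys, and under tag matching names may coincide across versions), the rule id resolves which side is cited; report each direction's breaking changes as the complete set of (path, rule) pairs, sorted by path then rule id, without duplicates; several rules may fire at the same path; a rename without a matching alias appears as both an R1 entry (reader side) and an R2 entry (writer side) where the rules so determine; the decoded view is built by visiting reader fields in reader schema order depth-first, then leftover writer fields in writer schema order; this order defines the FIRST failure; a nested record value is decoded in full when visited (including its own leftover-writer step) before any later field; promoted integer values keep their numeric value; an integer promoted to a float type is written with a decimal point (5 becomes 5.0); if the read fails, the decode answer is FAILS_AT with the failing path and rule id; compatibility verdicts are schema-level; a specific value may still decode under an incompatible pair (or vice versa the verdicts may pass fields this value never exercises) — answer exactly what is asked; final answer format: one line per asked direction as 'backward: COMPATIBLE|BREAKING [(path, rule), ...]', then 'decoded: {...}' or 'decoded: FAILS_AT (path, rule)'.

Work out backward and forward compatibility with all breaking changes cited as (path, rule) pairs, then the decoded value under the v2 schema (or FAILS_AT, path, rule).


the writer's type comes first in each User pair
backward on User — v2 reading data written by v1:
  Priority -> Priority, writer optional: status aligns to status
  bytes -> bytes, writer optional: blob aligns to blob
  int32 -> int32, writer optional: attempts aligns to attempts
  float64 -> float64, writer optional: balance aligns to balance
  writer factor: unknown to reader
  rule R1 violated at balance
  rule R4 violated at balance
  => backward: BREAKING (2)
forward on User — v1 reading data written by v2:
  Priority -> Priority, writer optional: status aligns to status
  bytes -> bytes, writer optional: blob aligns to blob
  factor: no writer-side match
  int32 -> int32, writer optional: attempts aligns to attempts
  float64 -> float64, writer required: balance aligns to balance
  rule R1 violated at factor
  => forward: BREAKING (1)
migrating the User value to v2:
  status := null (absent, optional -> null)
  blob := 0xFF
  attempts := null (absent, optional -> null)
  balance := 0.0
  writer factor: unknown -> dropped
  => decoded: {"status": null, "blob": 0xFF, "attempts": null, "balance": 0.0}

backward: BREAKING [(balance, R1), (balance, R4)]; forward: BREAKING [(factor, R1)]; decoded: {"status": null, "blob": 0xFF, "attempts": null, "balance": 0.0}
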